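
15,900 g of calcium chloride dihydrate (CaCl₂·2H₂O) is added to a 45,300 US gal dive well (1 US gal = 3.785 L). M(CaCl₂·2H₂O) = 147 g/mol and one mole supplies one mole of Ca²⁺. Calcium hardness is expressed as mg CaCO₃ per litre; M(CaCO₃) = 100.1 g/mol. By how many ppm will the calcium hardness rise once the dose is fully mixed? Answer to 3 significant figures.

63.1 ppm

Volume: 45,300 US gal × 3.785 L/gal = 171,460 L.
Moles of Ca²⁺: 15,900 g ÷ 147 g/mol = 108.2 mol.
As CaCO₃: 108.2 mol × 100.1 g/mol = 10,830 g.
Rise: 10,830 g / 171,460 L × 1000 = 63.15 mg/L.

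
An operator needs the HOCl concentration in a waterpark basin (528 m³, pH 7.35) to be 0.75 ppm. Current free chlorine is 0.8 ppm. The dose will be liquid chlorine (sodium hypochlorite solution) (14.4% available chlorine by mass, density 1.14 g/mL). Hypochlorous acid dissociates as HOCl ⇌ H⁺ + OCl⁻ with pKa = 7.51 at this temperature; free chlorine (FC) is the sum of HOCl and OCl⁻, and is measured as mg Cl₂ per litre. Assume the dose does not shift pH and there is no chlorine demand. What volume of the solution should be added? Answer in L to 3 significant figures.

Volume: 528 m³ = 528,000 L.
[OCl⁻]/[HOCl] = 10^(pH − pKa) = 10^(7.35 − 7.51) = 0.6918; fraction as HOCl = 1/(1 + 0.6918) = 0.5911.
Free chlorine required for 0.75 ppm HOCl: 0.75 / 0.5911 = 1.269 ppm.
FC to add: 1.269 − 0.8 = 0.4689 mg/L as Cl₂.
Cl₂ equivalent: 0.4689 mg/L × 528,000 L = 247.6 g.
Product at 14.4% available Cl: 247.6 / 0.144 = 1719 g.
Volume: 1719 g ÷ 1.14 g/mL = 1508 mL.

1.51 L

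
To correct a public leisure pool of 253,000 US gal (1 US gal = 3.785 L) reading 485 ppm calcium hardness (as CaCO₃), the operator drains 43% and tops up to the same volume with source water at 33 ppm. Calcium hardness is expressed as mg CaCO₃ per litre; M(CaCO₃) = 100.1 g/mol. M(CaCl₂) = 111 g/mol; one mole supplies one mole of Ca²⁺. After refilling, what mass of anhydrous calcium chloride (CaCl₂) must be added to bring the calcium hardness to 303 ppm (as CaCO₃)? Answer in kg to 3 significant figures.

Volume: 253,000 US gal × 3.785 L/gal = 957,605 L.
After draining 43% and refilling: 485 × 0.57 + 33 × 0.43 = 290.64 ppm.
Deficit to target: 303 − 290.64 = 12.36 mg/L.
As CaCO₃: 12.36 mg/L × 957,605 L = 11,840 g; ÷ 100.1 = 118.2 mol Ca²⁺.
Mass: 118.2 × 111 = 13,120 g.

13.1 kg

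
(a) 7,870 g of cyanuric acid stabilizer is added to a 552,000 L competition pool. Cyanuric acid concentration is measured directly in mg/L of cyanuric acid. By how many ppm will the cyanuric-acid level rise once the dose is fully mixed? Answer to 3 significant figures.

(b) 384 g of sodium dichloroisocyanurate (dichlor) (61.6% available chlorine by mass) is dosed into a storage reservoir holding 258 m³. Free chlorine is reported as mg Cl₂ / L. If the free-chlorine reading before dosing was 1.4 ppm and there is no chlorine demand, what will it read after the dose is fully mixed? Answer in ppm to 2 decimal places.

(a) Rise: 7,870 g / 552,000 L × 1000 = 14.26 mg/L.

(b) Volume: 258 m³ = 258,000 L.
(b) Available chlorine delivered: 384 g × 0.616 = 236.5 g as Cl₂.
(b) Concentration rise: 236.5 g / 258,000 L = 0.9168 mg/L = 0.92 ppm.
(b) Final FC: 1.4 + 0.92 = 2.32 ppm.

(a) 14.3 ppm; (b) 2.32 ppm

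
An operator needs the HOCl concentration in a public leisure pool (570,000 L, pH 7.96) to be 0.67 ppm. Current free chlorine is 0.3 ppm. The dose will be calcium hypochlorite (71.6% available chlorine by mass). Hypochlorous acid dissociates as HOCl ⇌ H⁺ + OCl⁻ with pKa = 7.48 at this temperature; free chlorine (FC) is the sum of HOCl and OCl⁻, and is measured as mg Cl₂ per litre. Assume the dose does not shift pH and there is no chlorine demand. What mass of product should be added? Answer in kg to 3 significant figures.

1.91 kg

[OCl⁻]/[HOCl] = 10^(pH − pKa) = 10^(7.96 − 7.48) = 3.02; fraction as HOCl = 1/(1 + 3.02) = 0.2488.
Free chlorine required for 0.67 ppm HOCl: 0.67 / 0.2488 = 2.693 ppm.
FC to add: 2.693 − 0.3 = 2.393 mg/L as Cl₂.
Cl₂ equivalent: 2.393 mg/L × 570,000 L = 1364 g.
Product at 71.6% available Cl: 1364 / 0.716 = 1905 g.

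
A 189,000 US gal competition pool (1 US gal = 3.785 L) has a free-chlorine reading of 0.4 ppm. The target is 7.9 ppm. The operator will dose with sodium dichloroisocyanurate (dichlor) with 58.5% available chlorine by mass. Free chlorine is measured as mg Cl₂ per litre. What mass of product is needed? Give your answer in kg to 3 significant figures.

9.17 kg

Volume: 189,000 US gal × 3.785 L/gal = 715,365 L.
Chlorine deficit: 7.9 − 0.4 = 7.5 ppm = 7.5 mg/L as Cl₂.
Cl₂ equivalent needed: 7.5 mg/L × 715,365 L = 5,365,000 mg = 5365 g.
Product at 58.5% available chlorine: 5365 / 0.585 = 9171 g.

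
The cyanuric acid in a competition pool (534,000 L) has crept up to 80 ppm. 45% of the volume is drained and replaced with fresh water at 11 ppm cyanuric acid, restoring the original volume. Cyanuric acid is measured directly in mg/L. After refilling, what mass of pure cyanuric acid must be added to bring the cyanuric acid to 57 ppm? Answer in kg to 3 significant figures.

4.30 kg

After draining 45% and refilling: 80 × 0.55 + 11 × 0.45 = 48.95 ppm.
Deficit to target: 57 − 48.95 = 8.05 mg/L.
Mass: 8.05 mg/L × 534,000 L = 4299 g cyanuric acid.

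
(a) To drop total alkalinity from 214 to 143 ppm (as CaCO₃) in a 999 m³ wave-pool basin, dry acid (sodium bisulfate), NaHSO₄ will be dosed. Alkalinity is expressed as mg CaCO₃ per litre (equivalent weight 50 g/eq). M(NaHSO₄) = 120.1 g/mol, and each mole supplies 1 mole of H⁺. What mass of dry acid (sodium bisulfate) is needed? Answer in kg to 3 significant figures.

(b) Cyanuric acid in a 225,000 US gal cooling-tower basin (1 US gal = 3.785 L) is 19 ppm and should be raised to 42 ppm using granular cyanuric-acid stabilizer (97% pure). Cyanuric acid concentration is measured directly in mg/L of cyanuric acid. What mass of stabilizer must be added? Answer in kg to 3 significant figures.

(a) 170 kg; (b) 20.2 kg

(a) Volume: 999 m³ = 999,000 L.
(a) Alkalinity to neutralize: (214 − 143) = 71 mg/L as CaCO₃ × 999,000 L = 70,930 g as CaCO₃.
(a) Equivalents of H⁺ required: 70,930 ÷ 50 g/eq = 1419 eq = 1419 mol NaHSO₄.
(a) Mass of NaHSO₄: 1419 × 120.1 = 170,400 g.

(b) Volume: 225,000 US gal × 3.785 L/gal = 851,625 L.
(b) CYA to add: (42 − 19) = 23 mg/L × 851,625 L = 19,590 g cyanuric acid.
(b) At 97% purity: 19,590 / 0.97 = 20,190 g product.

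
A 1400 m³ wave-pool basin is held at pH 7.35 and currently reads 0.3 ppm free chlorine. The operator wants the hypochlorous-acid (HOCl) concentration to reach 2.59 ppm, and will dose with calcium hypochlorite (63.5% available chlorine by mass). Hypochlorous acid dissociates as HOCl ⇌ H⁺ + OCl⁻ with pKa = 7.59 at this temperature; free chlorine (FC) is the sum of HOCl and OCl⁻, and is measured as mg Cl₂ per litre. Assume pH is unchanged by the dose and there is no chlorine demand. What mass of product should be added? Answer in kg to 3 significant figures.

8.33 kg

Volume: 1400 m³ = 1,400,000 L.
[OCl⁻]/[HOCl] = 10^(pH − pKa) = 10^(7.35 − 7.59) = 0.5754; fraction as HOCl = 1/(1 + 0.5754) = 0.6347.
Free chlorine required for 2.59 ppm HOCl: 2.59 / 0.6347 = 4.08 ppm.
FC to add: 4.08 − 0.3 = 3.78 mg/L as Cl₂.
Cl₂ equivalent: 3.78 mg/L × 1,400,000 L = 5293 g.
Product at 63.5% available Cl: 5293 / 0.635 = 8335 g.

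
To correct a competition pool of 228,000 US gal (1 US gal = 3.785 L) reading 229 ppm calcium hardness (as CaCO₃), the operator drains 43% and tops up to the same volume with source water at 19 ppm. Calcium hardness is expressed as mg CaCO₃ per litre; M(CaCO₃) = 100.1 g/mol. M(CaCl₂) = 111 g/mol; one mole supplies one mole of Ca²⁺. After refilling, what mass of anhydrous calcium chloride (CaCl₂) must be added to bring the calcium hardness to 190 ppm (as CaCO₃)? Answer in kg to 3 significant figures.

Volume: 228,000 US gal × 3.785 L/gal = 862,980 L.
After draining 43% and refilling: 229 × 0.57 + 19 × 0.43 = 138.7 ppm.
Deficit to target: 190 − 138.7 = 51.3 mg/L.
As CaCO₃: 51.3 mg/L × 862,980 L = 44,270 g; ÷ 100.1 = 442.3 mol Ca²⁺.
Mass: 442.3 × 111 = 49,090 g.

49.1 kg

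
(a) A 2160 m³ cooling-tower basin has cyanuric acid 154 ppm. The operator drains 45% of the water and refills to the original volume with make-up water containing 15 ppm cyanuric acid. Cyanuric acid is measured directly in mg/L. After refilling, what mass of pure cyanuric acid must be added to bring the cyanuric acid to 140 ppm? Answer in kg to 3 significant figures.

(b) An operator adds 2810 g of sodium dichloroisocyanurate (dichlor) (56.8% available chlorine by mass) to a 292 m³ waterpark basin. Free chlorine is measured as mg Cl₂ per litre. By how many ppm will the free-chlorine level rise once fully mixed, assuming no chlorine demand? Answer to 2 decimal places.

(a) 105 kg; (b) 5.47 ppm

(a) Volume: 2160 m³ = 2,160,000 L.
(a) After draining 45% and refilling: 154 × 0.55 + 15 × 0.45 = 91.45 ppm.
(a) Deficit to target: 140 − 91.45 = 48.55 mg/L.
(a) Mass: 48.55 mg/L × 2,160,000 L = 104,900 g cyanuric acid.

(b) Volume: 292 m³ = 292,000 L.
(b) Available chlorine delivered: 2810 g × 0.568 = 1596 g as Cl₂.
(b) Concentration rise: 1596 g / 292,000 L = 5.466 mg/L = 5.47 ppm.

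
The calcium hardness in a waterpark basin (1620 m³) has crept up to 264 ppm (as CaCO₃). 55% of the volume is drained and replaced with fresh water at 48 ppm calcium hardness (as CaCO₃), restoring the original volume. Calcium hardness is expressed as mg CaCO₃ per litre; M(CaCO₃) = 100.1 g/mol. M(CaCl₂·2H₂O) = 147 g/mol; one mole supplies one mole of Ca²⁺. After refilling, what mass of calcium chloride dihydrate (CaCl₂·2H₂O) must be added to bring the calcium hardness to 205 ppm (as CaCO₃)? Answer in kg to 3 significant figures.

Volume: 1620 m³ = 1,620,000 L.
After draining 55% and refilling: 264 × 0.45 + 48 × 0.55 = 145.2 ppm.
Deficit to target: 205 − 145.2 = 59.8 mg/L.
As CaCO₃: 59.8 mg/L × 1,620,000 L = 96,880 g; ÷ 100.1 = 967.8 mol Ca²⁺.
Mass: 967.8 × 147 = 142,300 g.

142 kg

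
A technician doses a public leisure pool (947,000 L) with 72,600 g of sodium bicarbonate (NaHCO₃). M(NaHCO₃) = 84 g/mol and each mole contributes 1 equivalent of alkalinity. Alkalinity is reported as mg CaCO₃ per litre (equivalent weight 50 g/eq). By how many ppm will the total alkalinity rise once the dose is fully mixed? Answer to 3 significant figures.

Moles of NaHCO₃: 72,600 g ÷ 84 g/mol = 864.3 mol → 864.3 eq of alkalinity.
As CaCO₃: 864.3 eq × 50 g/eq = 43,210 g.
Rise: 43,210 g / 947,000 L × 1000 = 45.63 mg/L.

45.6 ppm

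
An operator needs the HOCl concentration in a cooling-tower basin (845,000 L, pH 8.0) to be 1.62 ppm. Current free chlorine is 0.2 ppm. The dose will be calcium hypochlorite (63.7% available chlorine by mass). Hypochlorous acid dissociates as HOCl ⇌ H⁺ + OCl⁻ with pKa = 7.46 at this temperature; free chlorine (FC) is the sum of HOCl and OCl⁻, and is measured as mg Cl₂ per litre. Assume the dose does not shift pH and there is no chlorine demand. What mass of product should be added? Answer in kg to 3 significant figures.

[OCl⁻]/[HOCl] = 10^(pH − pKa) = 10^(8.0 − 7.46) = 3.467; fraction as HOCl = 1/(1 + 3.467) = 0.2238.
Free chlorine required for 1.62 ppm HOCl: 1.62 / 0.2238 = 7.237 ppm.
FC to add: 7.237 − 0.2 = 7.037 mg/L as Cl₂.
Cl₂ equivalent: 7.037 mg/L × 845,000 L = 5946 g.
Product at 63.7% available Cl: 5946 / 0.637 = 9335 g.

9.33 kg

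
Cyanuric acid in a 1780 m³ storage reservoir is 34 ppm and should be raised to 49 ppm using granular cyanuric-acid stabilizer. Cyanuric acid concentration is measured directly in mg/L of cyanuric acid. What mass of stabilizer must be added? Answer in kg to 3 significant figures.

Volume: 1780 m³ = 1,780,000 L.
CYA to add: (49 − 34) = 15 mg/L × 1,780,000 L = 26,700 g cyanuric acid.

26.7 kg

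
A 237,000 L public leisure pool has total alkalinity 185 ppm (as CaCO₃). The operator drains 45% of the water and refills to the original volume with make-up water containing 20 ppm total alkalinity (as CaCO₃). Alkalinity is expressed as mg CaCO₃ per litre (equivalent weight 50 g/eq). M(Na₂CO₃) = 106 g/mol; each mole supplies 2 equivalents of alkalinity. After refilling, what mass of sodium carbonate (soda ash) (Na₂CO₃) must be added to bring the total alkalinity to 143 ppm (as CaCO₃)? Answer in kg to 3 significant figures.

8.10 kg

After draining 45% and refilling: 185 × 0.55 + 20 × 0.45 = 110.75 ppm.
Deficit to target: 143 − 110.75 = 32.25 mg/L.
As CaCO₃: 32.25 mg/L × 237,000 L = 7643 g; ÷ 50 g/eq ÷ 2 = 76.43 mol Na₂CO₃.
Mass: 76.43 × 106 = 8102 g.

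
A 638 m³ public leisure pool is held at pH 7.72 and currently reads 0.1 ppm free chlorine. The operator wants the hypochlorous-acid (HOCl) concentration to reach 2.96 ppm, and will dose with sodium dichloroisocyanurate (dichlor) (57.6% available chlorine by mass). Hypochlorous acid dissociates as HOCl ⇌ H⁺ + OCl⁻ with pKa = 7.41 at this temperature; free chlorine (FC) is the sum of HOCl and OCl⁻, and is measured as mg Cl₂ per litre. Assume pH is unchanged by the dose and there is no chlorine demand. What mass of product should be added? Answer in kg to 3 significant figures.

9.86 kg

Volume: 638 m³ = 638,000 L.
[OCl⁻]/[HOCl] = 10^(pH − pKa) = 10^(7.72 − 7.41) = 2.042; fraction as HOCl = 1/(1 + 2.042) = 0.3288.
Free chlorine required for 2.96 ppm HOCl: 2.96 / 0.3288 = 9.004 ppm.
FC to add: 9.004 − 0.1 = 8.904 mg/L as Cl₂.
Cl₂ equivalent: 8.904 mg/L × 638,000 L = 5680 g.
Product at 57.6% available Cl: 5680 / 0.576 = 9862 g.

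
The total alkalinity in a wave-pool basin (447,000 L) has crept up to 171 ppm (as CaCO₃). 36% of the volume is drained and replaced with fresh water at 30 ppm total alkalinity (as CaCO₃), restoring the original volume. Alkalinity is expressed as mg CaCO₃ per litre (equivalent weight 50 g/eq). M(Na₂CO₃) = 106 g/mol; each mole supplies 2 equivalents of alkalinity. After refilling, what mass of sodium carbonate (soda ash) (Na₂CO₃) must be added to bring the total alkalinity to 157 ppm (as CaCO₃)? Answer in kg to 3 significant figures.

17.4 kg

After draining 36% and refilling: 171 × 0.64 + 30 × 0.36 = 120.24 ppm.
Deficit to target: 157 − 120.24 = 36.76 mg/L.
As CaCO₃: 36.76 mg/L × 447,000 L = 16,430 g; ÷ 50 g/eq ÷ 2 = 164.3 mol Na₂CO₃.
Mass: 164.3 × 106 = 17,420 g.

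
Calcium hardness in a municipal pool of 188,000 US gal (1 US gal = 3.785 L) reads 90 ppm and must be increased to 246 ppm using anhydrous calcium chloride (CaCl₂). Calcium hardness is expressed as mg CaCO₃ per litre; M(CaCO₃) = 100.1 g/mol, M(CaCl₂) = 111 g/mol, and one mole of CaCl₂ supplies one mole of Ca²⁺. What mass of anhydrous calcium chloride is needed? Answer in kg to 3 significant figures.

123 kg

Volume: 188,000 US gal × 3.785 L/gal = 711,580 L.
Hardness to add: (246 − 90) = 156 mg/L as CaCO₃ × 711,580 L = 111,000 g as CaCO₃.
Moles of Ca²⁺ (1 mol Ca²⁺ ≡ 1 mol CaCO₃): 111,000 / 100.1 g/mol = 1109 mol.
Mass of CaCl₂: 1109 × 111 = 123,100 g.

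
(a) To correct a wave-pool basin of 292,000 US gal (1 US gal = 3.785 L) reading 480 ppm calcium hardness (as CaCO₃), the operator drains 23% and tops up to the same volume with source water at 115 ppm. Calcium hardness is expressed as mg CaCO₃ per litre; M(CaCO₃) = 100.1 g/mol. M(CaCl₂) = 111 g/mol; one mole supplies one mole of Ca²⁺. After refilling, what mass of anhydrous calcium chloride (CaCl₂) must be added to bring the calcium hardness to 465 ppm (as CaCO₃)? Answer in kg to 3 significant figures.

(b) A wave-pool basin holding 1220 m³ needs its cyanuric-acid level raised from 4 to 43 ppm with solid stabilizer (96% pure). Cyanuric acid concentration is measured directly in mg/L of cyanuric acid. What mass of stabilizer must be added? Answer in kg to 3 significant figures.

(a) 84.5 kg; (b) 49.6 kg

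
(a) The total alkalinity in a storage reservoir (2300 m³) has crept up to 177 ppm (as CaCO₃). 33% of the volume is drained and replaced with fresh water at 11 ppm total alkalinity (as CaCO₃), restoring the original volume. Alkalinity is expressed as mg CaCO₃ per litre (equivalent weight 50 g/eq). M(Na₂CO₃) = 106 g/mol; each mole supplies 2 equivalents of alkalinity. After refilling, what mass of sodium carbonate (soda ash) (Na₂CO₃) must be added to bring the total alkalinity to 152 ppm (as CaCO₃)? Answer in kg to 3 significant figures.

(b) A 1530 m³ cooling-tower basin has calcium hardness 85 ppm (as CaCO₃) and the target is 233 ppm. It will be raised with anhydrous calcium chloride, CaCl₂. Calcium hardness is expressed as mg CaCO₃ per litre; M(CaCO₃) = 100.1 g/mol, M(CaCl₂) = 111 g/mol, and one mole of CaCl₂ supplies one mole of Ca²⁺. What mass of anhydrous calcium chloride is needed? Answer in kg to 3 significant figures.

(a) 72.6 kg; (b) 251 kg

(a) Volume: 2300 m³ = 2,300,000 L.
(a) After draining 33% and refilling: 177 × 0.67 + 11 × 0.33 = 122.22 ppm.
(a) Deficit to target: 152 − 122.22 = 29.78 mg/L.
(a) As CaCO₃: 29.78 mg/L × 2,300,000 L = 68,490 g; ÷ 50 g/eq ÷ 2 = 684.9 mol Na₂CO₃.
(a) Mass: 684.9 × 106 = 72,600 g.

(b) Volume: 1530 m³ = 1,530,000 L.
(b) Hardness to add: (233 − 85) = 148 mg/L as CaCO₃ × 1,530,000 L = 226,400 g as CaCO₃.
(b) Moles of Ca²⁺ (1 mol Ca²⁺ ≡ 1 mol CaCO₃): 226,400 / 100.1 g/mol = 2262 mol.
(b) Mass of CaCl₂: 2262 × 111 = 251,100 g.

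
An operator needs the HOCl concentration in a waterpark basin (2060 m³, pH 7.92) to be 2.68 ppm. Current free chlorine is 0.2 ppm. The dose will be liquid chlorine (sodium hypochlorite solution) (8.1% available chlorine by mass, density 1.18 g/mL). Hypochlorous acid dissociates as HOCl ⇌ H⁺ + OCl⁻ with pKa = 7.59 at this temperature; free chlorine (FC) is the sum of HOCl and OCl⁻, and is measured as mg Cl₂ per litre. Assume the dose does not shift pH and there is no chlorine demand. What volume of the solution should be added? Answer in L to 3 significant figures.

177 L

Volume: 2060 m³ = 2,060,000 L.
[OCl⁻]/[HOCl] = 10^(pH − pKa) = 10^(7.92 − 7.59) = 2.138; fraction as HOCl = 1/(1 + 2.138) = 0.3187.
Free chlorine required for 2.68 ppm HOCl: 2.68 / 0.3187 = 8.41 ppm.
FC to add: 8.41 − 0.2 = 8.21 mg/L as Cl₂.
Cl₂ equivalent: 8.21 mg/L × 2,060,000 L = 16,910 g.
Product at 8.1% available Cl: 16,910 / 0.081 = 208,800 g.
Volume: 208,800 g ÷ 1.18 g/mL = 176,900 mL.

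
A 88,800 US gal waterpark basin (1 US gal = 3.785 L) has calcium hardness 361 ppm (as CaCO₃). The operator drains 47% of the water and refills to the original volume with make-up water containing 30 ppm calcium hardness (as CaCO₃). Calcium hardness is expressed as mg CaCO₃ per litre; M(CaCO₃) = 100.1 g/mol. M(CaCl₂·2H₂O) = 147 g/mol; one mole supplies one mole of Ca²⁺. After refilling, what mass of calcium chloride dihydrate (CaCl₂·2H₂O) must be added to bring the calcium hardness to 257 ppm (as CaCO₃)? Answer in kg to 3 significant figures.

Volume: 88,800 US gal × 3.785 L/gal = 336,108 L.
After draining 47% and refilling: 361 × 0.53 + 30 × 0.47 = 205.43 ppm.
Deficit to target: 257 − 205.43 = 51.57 mg/L.
As CaCO₃: 51.57 mg/L × 336,108 L = 17,330 g; ÷ 100.1 = 173.2 mol Ca²⁺.
Mass: 173.2 × 147 = 25,450 g.

25.5 kg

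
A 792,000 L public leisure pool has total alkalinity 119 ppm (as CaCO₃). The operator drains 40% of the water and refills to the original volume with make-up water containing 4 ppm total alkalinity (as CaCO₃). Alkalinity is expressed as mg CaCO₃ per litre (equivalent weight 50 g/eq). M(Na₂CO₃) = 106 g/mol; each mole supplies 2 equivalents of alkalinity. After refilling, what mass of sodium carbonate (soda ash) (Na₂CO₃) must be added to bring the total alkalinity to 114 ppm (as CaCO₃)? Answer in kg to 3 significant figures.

After draining 40% and refilling: 119 × 0.60 + 4 × 0.40 = 73 ppm.
Deficit to target: 114 − 73 = 41 mg/L.
As CaCO₃: 41 mg/L × 792,000 L = 32,470 g; ÷ 50 g/eq ÷ 2 = 324.7 mol Na₂CO₃.
Mass: 324.7 × 106 = 34,420 g.

34.4 kg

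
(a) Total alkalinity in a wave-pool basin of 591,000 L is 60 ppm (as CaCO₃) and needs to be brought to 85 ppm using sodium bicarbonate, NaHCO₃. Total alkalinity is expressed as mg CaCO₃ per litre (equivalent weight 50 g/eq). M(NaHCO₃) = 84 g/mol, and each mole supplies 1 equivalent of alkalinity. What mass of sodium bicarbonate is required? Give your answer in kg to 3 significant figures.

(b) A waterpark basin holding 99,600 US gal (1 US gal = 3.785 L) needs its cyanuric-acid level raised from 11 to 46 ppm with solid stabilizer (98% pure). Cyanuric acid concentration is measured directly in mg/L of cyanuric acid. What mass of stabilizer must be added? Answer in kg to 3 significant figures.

(a) 24.8 kg; (b) 13.5 kg

(a) Alkalinity to add: (85 − 60) = 25 mg/L as CaCO₃ × 591,000 L = 14,780 g as CaCO₃.
(a) Equivalents: 14,780 g ÷ 50 g/eq = 295.5 eq.
(a) NaHCO₃ supplies 1 eq per mole → 295.5 mol.
(a) Mass: 295.5 mol × 84 g/mol = 24,820 g.

(b) Volume: 99,600 US gal × 3.785 L/gal = 376,986 L.
(b) CYA to add: (46 − 11) = 35 mg/L × 376,986 L = 13,190 g cyanuric acid.
(b) At 98% purity: 13,190 / 0.98 = 13,460 g product.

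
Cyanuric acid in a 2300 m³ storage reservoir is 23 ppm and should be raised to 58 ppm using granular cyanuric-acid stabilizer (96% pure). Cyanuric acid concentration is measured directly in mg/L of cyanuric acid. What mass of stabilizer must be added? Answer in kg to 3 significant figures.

Volume: 2300 m³ = 2,300,000 L.
CYA to add: (58 − 23) = 35 mg/L × 2,300,000 L = 80,500 g cyanuric acid.
At 96% purity: 80,500 / 0.96 = 83,850 g product.

83.9 kg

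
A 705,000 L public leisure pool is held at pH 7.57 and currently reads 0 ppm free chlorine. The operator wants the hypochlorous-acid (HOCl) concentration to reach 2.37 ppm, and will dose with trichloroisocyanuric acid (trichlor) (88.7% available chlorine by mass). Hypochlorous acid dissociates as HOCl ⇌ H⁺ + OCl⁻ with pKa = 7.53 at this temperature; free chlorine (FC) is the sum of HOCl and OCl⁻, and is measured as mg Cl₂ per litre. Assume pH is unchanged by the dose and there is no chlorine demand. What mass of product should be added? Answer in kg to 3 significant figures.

3.95 kg

[OCl⁻]/[HOCl] = 10^(pH − pKa) = 10^(7.57 − 7.53) = 1.096; fraction as HOCl = 1/(1 + 1.096) = 0.477.
Free chlorine required for 2.37 ppm HOCl: 2.37 / 0.477 = 4.969 ppm.
FC to add: 4.969 − 0 = 4.969 mg/L as Cl₂.
Cl₂ equivalent: 4.969 mg/L × 705,000 L = 3503 g.
Product at 88.7% available Cl: 3503 / 0.887 = 3949 g.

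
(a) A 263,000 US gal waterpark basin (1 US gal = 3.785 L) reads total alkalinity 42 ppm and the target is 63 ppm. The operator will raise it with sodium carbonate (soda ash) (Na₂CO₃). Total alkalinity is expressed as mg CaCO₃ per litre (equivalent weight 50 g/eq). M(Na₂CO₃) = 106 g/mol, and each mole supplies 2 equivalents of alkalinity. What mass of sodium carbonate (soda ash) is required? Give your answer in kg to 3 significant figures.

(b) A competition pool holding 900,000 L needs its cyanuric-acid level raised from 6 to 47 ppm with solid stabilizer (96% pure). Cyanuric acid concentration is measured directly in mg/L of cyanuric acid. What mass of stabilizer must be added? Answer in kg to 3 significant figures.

(a) Volume: 263,000 US gal × 3.785 L/gal = 995,455 L.
(a) Alkalinity to add: (63 − 42) = 21 mg/L as CaCO₃ × 995,455 L = 20,900 g as CaCO₃.
(a) Equivalents: 20,900 g ÷ 50 g/eq = 418.1 eq.
(a) Each mole of Na₂CO₃ supplies 2 eq, so 418.1 / 2 = 209 mol.
(a) Mass: 209 mol × 106 g/mol = 22,160 g.

(b) CYA to add: (47 − 6) = 41 mg/L × 900,000 L = 36,900 g cyanuric acid.
(b) At 96% purity: 36,900 / 0.96 = 38,440 g product.

(a) 22.2 kg; (b) 38.4 kg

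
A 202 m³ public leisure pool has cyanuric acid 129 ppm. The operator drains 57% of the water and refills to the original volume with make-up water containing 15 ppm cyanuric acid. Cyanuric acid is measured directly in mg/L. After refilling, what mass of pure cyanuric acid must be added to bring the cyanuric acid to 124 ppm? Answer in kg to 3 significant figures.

Volume: 202 m³ = 202,000 L.
After draining 57% and refilling: 129 × 0.43 + 15 × 0.57 = 64.02 ppm.
Deficit to target: 124 − 64.02 = 59.98 mg/L.
Mass: 59.98 mg/L × 202,000 L = 12,120 g cyanuric acid.

12.1 kg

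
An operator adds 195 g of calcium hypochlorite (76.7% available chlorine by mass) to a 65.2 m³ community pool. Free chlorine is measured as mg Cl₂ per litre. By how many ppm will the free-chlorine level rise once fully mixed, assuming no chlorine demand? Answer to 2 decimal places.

2.29 ppm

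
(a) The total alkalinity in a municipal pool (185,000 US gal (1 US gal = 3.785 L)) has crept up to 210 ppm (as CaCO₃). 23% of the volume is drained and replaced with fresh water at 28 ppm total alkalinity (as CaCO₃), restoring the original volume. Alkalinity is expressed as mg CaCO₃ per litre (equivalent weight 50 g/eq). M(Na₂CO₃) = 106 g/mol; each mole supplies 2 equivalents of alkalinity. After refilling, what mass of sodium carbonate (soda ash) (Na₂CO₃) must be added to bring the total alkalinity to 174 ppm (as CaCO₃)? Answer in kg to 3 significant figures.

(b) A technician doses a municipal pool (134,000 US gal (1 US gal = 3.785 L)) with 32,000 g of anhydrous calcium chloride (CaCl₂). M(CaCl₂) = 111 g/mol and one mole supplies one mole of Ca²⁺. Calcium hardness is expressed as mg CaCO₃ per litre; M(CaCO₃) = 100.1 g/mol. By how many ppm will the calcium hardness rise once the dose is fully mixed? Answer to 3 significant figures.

(a) Volume: 185,000 US gal × 3.785 L/gal = 700,225 L.
(a) After draining 23% and refilling: 210 × 0.77 + 28 × 0.23 = 168.14 ppm.
(a) Deficit to target: 174 − 168.14 = 5.86 mg/L.
(a) As CaCO₃: 5.86 mg/L × 700,225 L = 4103 g; ÷ 50 g/eq ÷ 2 = 41.03 mol Na₂CO₃.
(a) Mass: 41.03 × 106 = 4350 g.

(b) Volume: 134,000 US gal × 3.785 L/gal = 507,190 L.
(b) Moles of Ca²⁺: 32,000 g ÷ 111 g/mol = 288.3 mol.
(b) As CaCO₃: 288.3 mol × 100.1 g/mol = 28,860 g.
(b) Rise: 28,860 g / 507,190 L × 1000 = 56.9 mg/L.

(a) 4.35 kg; (b) 56.9 ppm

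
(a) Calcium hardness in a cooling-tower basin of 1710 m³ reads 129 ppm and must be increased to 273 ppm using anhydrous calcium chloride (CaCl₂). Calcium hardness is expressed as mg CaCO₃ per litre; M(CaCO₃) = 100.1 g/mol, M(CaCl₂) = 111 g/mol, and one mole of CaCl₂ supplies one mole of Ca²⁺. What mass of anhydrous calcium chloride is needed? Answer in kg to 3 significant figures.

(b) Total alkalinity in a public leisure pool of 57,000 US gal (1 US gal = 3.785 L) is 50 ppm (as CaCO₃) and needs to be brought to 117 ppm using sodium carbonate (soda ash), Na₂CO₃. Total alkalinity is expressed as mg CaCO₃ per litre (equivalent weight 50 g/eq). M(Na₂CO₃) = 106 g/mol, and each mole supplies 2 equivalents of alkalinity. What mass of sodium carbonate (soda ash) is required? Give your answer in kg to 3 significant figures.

(a) Volume: 1710 m³ = 1,710,000 L.
(a) Hardness to add: (273 − 129) = 144 mg/L as CaCO₃ × 1,710,000 L = 246,200 g as CaCO₃.
(a) Moles of Ca²⁺ (1 mol Ca²⁺ ≡ 1 mol CaCO₃): 246,200 / 100.1 g/mol = 2460 mol.
(a) Mass of CaCl₂: 2460 × 111 = 273,100 g.

(b) Volume: 57,000 US gal × 3.785 L/gal = 215,745 L.
(b) Alkalinity to add: (117 − 50) = 67 mg/L as CaCO₃ × 215,745 L = 14,450 g as CaCO₃.
(b) Equivalents: 14,450 g ÷ 50 g/eq = 289.1 eq.
(b) Each mole of Na₂CO₃ supplies 2 eq, so 289.1 / 2 = 144.5 mol.
(b) Mass: 144.5 mol × 106 g/mol = 15,320 g.

(a) 273 kg; (b) 15.3 kg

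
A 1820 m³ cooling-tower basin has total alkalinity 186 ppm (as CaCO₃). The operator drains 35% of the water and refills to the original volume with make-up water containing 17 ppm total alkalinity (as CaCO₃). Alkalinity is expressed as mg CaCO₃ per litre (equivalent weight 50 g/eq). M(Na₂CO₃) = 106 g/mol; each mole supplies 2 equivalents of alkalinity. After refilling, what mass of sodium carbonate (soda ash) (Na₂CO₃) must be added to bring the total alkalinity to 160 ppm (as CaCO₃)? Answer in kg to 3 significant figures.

64.0 kg

Volume: 1820 m³ = 1,820,000 L.
After draining 35% and refilling: 186 × 0.65 + 17 × 0.35 = 126.85 ppm.
Deficit to target: 160 − 126.85 = 33.15 mg/L.
As CaCO₃: 33.15 mg/L × 1,820,000 L = 60,330 g; ÷ 50 g/eq ÷ 2 = 603.3 mol Na₂CO₃.
Mass: 603.3 × 106 = 63,950 g.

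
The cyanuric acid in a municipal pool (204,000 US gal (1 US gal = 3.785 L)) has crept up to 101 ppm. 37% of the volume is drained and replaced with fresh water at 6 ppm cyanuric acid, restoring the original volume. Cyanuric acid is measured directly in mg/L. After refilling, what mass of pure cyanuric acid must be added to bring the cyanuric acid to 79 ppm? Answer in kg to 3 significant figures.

Volume: 204,000 US gal × 3.785 L/gal = 772,140 L.
After draining 37% and refilling: 101 × 0.63 + 6 × 0.37 = 65.85 ppm.
Deficit to target: 79 − 65.85 = 13.15 mg/L.
Mass: 13.15 mg/L × 772,140 L = 10,150 g cyanuric acid.

10.2 kg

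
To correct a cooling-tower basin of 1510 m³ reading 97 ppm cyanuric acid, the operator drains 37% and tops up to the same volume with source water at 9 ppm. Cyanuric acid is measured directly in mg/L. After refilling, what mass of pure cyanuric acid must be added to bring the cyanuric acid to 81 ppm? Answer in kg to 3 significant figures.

25.0 kg

Volume: 1510 m³ = 1,510,000 L.
After draining 37% and refilling: 97 × 0.63 + 9 × 0.37 = 64.44 ppm.
Deficit to target: 81 − 64.44 = 16.56 mg/L.
Mass: 16.56 mg/L × 1,510,000 L = 25,010 g cyanuric acid.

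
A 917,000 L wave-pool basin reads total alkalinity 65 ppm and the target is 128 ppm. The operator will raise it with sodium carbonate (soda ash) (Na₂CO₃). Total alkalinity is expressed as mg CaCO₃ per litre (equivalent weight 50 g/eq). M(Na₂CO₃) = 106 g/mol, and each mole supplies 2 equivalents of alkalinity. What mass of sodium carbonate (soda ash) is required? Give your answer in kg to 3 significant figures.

61.2 kg

Alkalinity to add: (128 − 65) = 63 mg/L as CaCO₃ × 917,000 L = 57,770 g as CaCO₃.
Equivalents: 57,770 g ÷ 50 g/eq = 1155 eq.
Each mole of Na₂CO₃ supplies 2 eq, so 1155 / 2 = 577.7 mol.
Mass: 577.7 mol × 106 g/mol = 61,240 g.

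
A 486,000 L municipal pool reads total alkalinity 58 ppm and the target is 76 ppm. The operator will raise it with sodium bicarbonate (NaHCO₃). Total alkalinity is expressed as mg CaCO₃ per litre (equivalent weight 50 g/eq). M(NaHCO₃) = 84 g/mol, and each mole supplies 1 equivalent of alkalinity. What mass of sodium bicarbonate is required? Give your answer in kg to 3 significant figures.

Alkalinity to add: (76 − 58) = 18 mg/L as CaCO₃ × 486,000 L = 8748 g as CaCO₃.
Equivalents: 8748 g ÷ 50 g/eq = 175 eq.
NaHCO₃ supplies 1 eq per mole → 175 mol.
Mass: 175 mol × 84 g/mol = 14,700 g.

14.7 kg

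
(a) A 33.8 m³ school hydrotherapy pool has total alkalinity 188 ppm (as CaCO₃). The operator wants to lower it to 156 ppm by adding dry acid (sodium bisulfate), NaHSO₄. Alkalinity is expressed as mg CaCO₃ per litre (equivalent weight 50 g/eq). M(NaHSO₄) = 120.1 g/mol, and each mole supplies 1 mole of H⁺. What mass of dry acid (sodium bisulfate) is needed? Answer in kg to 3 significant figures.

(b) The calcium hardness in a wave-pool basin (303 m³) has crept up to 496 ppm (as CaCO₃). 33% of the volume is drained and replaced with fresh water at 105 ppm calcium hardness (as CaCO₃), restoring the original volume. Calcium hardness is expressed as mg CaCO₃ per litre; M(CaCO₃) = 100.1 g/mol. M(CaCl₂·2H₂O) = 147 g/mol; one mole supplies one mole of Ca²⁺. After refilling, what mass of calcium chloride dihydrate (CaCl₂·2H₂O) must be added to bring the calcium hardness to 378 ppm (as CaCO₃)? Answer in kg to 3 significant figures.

(a) Volume: 33.8 m³ = 33,800 L.
(a) Alkalinity to neutralize: (188 − 156) = 32 mg/L as CaCO₃ × 33,800 L = 1082 g as CaCO₃.
(a) Equivalents of H⁺ required: 1082 ÷ 50 g/eq = 21.63 eq = 21.63 mol NaHSO₄.
(a) Mass of NaHSO₄: 21.63 × 120.1 = 2598 g.

(b) Volume: 303 m³ = 303,000 L.
(b) After draining 33% and refilling: 496 × 0.67 + 105 × 0.33 = 366.97 ppm.
(b) Deficit to target: 378 − 366.97 = 11.03 mg/L.
(b) As CaCO₃: 11.03 mg/L × 303,000 L = 3342 g; ÷ 100.1 = 33.39 mol Ca²⁺.
(b) Mass: 33.39 × 147 = 4908 g.

(a) 2.60 kg; (b) 4.91 kg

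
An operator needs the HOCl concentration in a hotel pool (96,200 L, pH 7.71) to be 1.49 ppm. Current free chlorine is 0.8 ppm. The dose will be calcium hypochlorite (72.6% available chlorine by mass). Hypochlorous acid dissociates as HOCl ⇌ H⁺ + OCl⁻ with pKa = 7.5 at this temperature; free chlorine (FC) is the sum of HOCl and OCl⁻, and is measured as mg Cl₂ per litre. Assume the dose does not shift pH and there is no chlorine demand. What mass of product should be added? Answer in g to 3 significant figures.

412 g

[OCl⁻]/[HOCl] = 10^(pH − pKa) = 10^(7.71 − 7.5) = 1.622; fraction as HOCl = 1/(1 + 1.622) = 0.3814.
Free chlorine required for 1.49 ppm HOCl: 1.49 / 0.3814 = 3.906 ppm.
FC to add: 3.906 − 0.8 = 3.106 mg/L as Cl₂.
Cl₂ equivalent: 3.106 mg/L × 96,200 L = 298.8 g.
Product at 72.6% available Cl: 298.8 / 0.726 = 411.6 g.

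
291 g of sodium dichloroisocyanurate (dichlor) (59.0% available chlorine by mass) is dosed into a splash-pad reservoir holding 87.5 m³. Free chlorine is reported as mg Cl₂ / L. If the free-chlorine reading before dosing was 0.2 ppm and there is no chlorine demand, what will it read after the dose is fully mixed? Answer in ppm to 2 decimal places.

Volume: 87.5 m³ = 87,500 L.
Available chlorine delivered: 291 g × 0.59 = 171.7 g as Cl₂.
Concentration rise: 171.7 g / 87,500 L = 1.962 mg/L = 1.96 ppm.
Final FC: 0.2 + 1.96 = 2.16 ppm.

2.16 ppm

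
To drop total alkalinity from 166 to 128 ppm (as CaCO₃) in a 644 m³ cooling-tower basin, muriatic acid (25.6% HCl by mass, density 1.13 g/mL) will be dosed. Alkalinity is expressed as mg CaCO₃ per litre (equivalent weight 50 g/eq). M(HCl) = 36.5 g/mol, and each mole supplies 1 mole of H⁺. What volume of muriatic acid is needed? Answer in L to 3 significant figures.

61.8 L

Volume: 644 m³ = 644,000 L.
Alkalinity to neutralize: (166 − 128) = 38 mg/L as CaCO₃ × 644,000 L = 24,470 g as CaCO₃.
Equivalents of H⁺ required: 24,470 ÷ 50 g/eq = 489.4 eq = 489.4 mol HCl.
Mass of HCl: 489.4 × 36.5 = 17,860 g.
Mass of 25.6% solution: 17,860 / 0.256 = 69,780 g.
Volume: 69,780 g ÷ 1.13 g/mL = 61,760 mL.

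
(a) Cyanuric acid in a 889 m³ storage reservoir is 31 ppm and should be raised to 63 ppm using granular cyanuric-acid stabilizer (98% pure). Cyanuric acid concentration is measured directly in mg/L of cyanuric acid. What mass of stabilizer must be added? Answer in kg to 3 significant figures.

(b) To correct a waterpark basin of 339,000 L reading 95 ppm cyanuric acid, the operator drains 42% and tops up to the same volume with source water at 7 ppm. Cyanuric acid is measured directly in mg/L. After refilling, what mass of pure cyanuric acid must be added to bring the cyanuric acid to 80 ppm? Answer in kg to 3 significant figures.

(a) Volume: 889 m³ = 889,000 L.
(a) CYA to add: (63 − 31) = 32 mg/L × 889,000 L = 28,450 g cyanuric acid.
(a) At 98% purity: 28,450 / 0.98 = 29,030 g product.

(b) After draining 42% and refilling: 95 × 0.58 + 7 × 0.42 = 58.04 ppm.
(b) Deficit to target: 80 − 58.04 = 21.96 mg/L.
(b) Mass: 21.96 mg/L × 339,000 L = 7444 g cyanuric acid.

(a) 29.0 kg; (b) 7.44 kg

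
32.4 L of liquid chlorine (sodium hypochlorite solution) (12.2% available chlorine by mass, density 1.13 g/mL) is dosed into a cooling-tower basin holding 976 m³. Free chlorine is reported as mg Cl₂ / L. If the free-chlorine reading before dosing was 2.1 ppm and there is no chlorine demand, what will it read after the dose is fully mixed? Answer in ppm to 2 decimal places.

Volume: 976 m³ = 976,000 L.
Mass of solution: 32.4 L × 1000 mL/L × 1.13 g/mL = 36,610 g.
Available chlorine delivered: 36,610 g × 0.122 = 4467 g as Cl₂.
Concentration rise: 4467 g / 976,000 L = 4.577 mg/L = 4.58 ppm.
Final FC: 2.1 + 4.58 = 6.68 ppm.

6.68 ppm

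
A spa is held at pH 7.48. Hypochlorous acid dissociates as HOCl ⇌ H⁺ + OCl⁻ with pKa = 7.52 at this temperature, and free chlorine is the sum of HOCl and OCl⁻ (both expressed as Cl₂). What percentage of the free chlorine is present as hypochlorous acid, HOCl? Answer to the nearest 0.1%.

52.3%

[OCl⁻]/[HOCl] = 10^(pH − pKa) = 10^(7.48 − 7.52) = 10^-0.04 = 0.912.
Fraction as HOCl = 1 / (1 + 0.912) = 0.523.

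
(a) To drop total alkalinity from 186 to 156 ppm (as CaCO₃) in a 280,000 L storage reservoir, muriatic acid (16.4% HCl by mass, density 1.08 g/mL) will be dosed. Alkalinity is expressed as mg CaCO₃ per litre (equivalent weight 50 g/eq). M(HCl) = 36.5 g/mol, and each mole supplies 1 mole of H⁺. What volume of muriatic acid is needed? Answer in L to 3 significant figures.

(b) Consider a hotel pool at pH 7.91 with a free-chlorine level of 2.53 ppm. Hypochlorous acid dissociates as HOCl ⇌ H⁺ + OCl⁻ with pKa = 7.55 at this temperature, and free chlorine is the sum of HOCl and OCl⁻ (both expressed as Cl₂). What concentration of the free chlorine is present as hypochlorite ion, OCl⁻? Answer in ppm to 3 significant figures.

(a) 34.6 L; (b) 1.76 ppm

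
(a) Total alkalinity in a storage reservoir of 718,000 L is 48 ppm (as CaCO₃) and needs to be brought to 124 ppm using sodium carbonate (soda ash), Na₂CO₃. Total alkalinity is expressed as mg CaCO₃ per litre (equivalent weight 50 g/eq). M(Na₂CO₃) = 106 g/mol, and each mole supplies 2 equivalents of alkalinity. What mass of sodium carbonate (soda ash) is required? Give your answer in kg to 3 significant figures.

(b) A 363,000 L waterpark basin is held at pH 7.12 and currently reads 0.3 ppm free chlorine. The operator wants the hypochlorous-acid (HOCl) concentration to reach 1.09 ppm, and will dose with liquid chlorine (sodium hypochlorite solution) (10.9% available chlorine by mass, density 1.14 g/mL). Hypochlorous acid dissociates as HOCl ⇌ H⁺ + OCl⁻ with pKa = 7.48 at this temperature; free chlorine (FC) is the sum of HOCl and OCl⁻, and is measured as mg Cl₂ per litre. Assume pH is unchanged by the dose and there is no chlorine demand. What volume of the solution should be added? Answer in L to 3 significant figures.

(a) 57.8 kg; (b) 3.70 L

(a) Alkalinity to add: (124 − 48) = 76 mg/L as CaCO₃ × 718,000 L = 54,570 g as CaCO₃.
(a) Equivalents: 54,570 g ÷ 50 g/eq = 1091 eq.
(a) Each mole of Na₂CO₃ supplies 2 eq, so 1091 / 2 = 545.7 mol.
(a) Mass: 545.7 mol × 106 g/mol = 57,840 g.

(b) [OCl⁻]/[HOCl] = 10^(pH − pKa) = 10^(7.12 − 7.48) = 0.4365; fraction as HOCl = 1/(1 + 0.4365) = 0.6961.
(b) Free chlorine required for 1.09 ppm HOCl: 1.09 / 0.6961 = 1.566 ppm.
(b) FC to add: 1.566 − 0.3 = 1.266 mg/L as Cl₂.
(b) Cl₂ equivalent: 1.266 mg/L × 363,000 L = 459.5 g.
(b) Product at 10.9% available Cl: 459.5 / 0.109 = 4215 g.
(b) Volume: 4215 g ÷ 1.14 g/mL = 3698 mL.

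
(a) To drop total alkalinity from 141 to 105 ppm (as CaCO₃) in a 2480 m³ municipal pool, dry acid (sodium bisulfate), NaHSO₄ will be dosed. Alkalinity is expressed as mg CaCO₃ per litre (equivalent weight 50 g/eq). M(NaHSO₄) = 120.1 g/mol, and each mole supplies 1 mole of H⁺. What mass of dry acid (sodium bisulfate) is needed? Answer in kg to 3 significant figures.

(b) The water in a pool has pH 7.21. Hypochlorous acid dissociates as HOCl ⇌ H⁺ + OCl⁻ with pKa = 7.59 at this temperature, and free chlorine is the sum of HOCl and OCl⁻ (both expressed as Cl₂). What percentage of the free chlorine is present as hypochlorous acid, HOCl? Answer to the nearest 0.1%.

(a) 214 kg; (b) 70.6%

(a) Volume: 2480 m³ = 2,480,000 L.
(a) Alkalinity to neutralize: (141 − 105) = 36 mg/L as CaCO₃ × 2,480,000 L = 89,280 g as CaCO₃.
(a) Equivalents of H⁺ required: 89,280 ÷ 50 g/eq = 1786 eq = 1786 mol NaHSO₄.
(a) Mass of NaHSO₄: 1786 × 120.1 = 214,500 g.

(b) [OCl⁻]/[HOCl] = 10^(pH − pKa) = 10^(7.21 − 7.59) = 10^-0.38 = 0.4169.
(b) Fraction as HOCl = 1 / (1 + 0.4169) = 0.7058.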